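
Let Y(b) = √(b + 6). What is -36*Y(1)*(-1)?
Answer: 36*√7 ≈ 95.247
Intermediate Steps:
Y(b) = √(6 + b)
-36*Y(1)*(-1) = -36*√(6 + 1)*(-1) = -36*√7*(-1) = 36*√7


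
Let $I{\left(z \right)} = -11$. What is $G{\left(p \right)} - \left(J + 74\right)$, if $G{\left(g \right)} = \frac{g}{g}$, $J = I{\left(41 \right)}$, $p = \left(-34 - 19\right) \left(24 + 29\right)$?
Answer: $-62$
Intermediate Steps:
$p = -2809$ ($p = \left(-53\right) 53 = -2809$)
$J = -11$
$G{\left(g \right)} = 1$
$G{\left(p \right)} - \left(J + 74\right) = 1 - \left(-11 + 74\right) = 1 - 63 = -62$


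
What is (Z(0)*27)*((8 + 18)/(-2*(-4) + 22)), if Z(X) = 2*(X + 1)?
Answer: 234/5 ≈ 46.800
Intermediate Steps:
Z(X) = 2 + 2*X (Z(X) = 2*(1 + X) = 2 + 2*X)
(Z(0)*27)*((8 + 18)/(-2*(-4) + 22)) = ((2 + 2*0)*27)*((8 + 18)/(-2*(-4) + 22)) = ((2 + 0)*27)*(26/(8 + 22)) = (2*27)*(26/30) = 54*(26*(1/30)) = 54*(13/15) = 234/5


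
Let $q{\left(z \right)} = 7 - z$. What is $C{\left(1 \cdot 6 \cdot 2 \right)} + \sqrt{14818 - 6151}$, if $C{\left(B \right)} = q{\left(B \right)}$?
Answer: $-5 + 9 \sqrt{107} \approx 88.097$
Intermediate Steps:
$C{\left(B \right)} = 7 - B$
$C{\left(1 \cdot 6 \cdot 2 \right)} + \sqrt{14818 - 6151} = \left(7 - 1 \cdot 6 \cdot 2\right) + \sqrt{14818 - 6151} = \left(7 - 6 \cdot 2\right) + \sqrt{8667} = \left(7 - 12\right) + 9 \sqrt{107} = -5 + 9 \sqrt{107}$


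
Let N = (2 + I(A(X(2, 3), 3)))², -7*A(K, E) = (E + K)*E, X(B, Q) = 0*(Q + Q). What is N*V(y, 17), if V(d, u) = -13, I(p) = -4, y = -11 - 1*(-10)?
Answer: -52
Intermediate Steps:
y = -1 (y = -11 + 10 = -1)
X(B, Q) = 0 (X(B, Q) = 0*(2*Q) = 0)
A(K, E) = -E*(E + K)/7 (A(K, E) = -(E + K)*E/7 = -E*(E + K)/7)
N = 4 (N = (2 - 4)² = (-2)² = 4)
N*V(y, 17) = 4*(-13) = -52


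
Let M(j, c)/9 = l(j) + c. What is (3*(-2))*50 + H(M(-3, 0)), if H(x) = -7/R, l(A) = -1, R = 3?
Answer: -907/3 ≈ -302.33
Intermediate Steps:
M(j, c) = -9 + 9*c (M(j, c) = 9*(-1 + c) = -9 + 9*c)
H(x) = -7/3
(3*(-2))*50 + H(M(-3, 0)) = (3*(-2))*50 - 7/3 = -6*50 - 7/3 = -300 - 7/3 = -907/3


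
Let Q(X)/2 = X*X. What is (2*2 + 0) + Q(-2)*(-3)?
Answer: -20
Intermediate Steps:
Q(X) = 2*X² (Q(X) = 2*(X*X) = 2*X²)
(2*2 + 0) + Q(-2)*(-3) = (2*2 + 0) + (2*(-2)²)*(-3) = (4 + 0) + (2*4)*(-3) = 4 + 8*(-3) = 4 - 24 = -20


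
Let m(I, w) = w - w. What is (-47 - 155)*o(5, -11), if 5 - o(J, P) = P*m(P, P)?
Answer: -1010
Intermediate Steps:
m(I, w) = 0
o(J, P) = 5 (o(J, P) = 5 - P*0 = 5 - 1*0 = 5 + 0 = 5)
(-47 - 155)*o(5, -11) = (-47 - 155)*5 = -202*5 = -1010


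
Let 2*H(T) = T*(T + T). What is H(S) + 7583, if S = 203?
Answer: 48792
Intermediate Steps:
H(T) = T² (H(T) = (T*(T + T))/2 = (T*(2*T))/2 = (2*T²)/2 = T²)
H(S) + 7583 = 203² + 7583 = 41209 + 7583 = 48792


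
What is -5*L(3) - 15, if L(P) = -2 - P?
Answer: 10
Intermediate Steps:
-5*L(3) - 15 = -5*(-2 - 1*3) - 15 = -5*(-2 - 3) - 15 = -5*(-5) - 15 = 25 - 15 = 10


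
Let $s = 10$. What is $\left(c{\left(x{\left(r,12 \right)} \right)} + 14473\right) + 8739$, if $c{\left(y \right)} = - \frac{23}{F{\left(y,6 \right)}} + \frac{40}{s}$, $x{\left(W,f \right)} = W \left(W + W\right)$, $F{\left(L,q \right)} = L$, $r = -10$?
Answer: $\frac{4643177}{200} \approx 23216.0$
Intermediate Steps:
$x{\left(W,f \right)} = 2 W^{2}$ ($x{\left(W,f \right)} = W 2 W = 2 W^{2}$)
$c{\left(y \right)} = 4 - \frac{23}{y}$ ($c{\left(y \right)} = - \frac{23}{y} + \frac{40}{10} = - \frac{23}{y} + 40 \cdot \frac{1}{10} = - \frac{23}{y} + 4 = 4 - \frac{23}{y}$)
$\left(c{\left(x{\left(r,12 \right)} \right)} + 14473\right) + 8739 = \left(\left(4 - \frac{23}{2 \left(-10\right)^{2}}\right) + 14473\right) + 8739 = \left(\left(4 - \frac{23}{2 \cdot 100}\right) + 14473\right) + 8739 = \left(\left(4 - \frac{23}{200}\right) + 14473\right) + 8739 = \left(\frac{777}{200} + 14473\right) + 8739 = \frac{2895377}{200} + 8739 = \frac{4643177}{200}$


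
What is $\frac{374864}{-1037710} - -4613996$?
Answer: $\frac{2393994707148}{518855} \approx 4.614 \cdot 10^{6}$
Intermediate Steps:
$\frac{374864}{-1037710} - -4613996 = 374864 \left(- \frac{1}{1037710}\right) + 4613996 = - \frac{187432}{518855} + 4613996 = \frac{2393994707148}{518855}$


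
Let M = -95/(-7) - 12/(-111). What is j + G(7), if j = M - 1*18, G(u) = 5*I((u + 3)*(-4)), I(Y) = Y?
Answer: -52919/259 ≈ -204.32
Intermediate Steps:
M = 3543/259 (M = -95*(-⅐) - 12*(-1/111) = 95/7 + 4/37 = 3543/259 ≈ 13.680)
G(u) = -60 - 20*u (G(u) = 5*((u + 3)*(-4)) = 5*((3 + u)*(-4)) = 5*(-12 - 4*u) = -60 - 20*u)
j = -1119/259 (j = 3543/259 - 1*18 = 3543/259 - 18 = -1119/259 ≈ -4.3205)
j + G(7) = -1119/259 + (-60 - 20*7) = -1119/259 + (-60 - 140) = -1119/259 - 200 = -52919/259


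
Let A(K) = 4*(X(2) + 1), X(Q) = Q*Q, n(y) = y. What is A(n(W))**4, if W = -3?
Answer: 160000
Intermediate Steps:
X(Q) = Q**2
A(K) = 20 (A(K) = 4*(2**2 + 1) = 4*(4 + 1) = 4*5 = 20)
A(n(W))**4 = 20**4 = 160000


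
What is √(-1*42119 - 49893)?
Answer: 2*I*√23003 ≈ 303.33*I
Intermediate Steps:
√(-1*42119 - 49893) = √(-42119 - 49893) = √(-92012) = 2*I*√23003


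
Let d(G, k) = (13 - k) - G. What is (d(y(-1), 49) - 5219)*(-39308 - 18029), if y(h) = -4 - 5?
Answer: 300789902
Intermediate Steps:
y(h) = -9
d(G, k) = 13 - G - k
(d(y(-1), 49) - 5219)*(-39308 - 18029) = ((13 - 1*(-9) - 1*49) - 5219)*(-39308 - 18029) = ((13 + 9 - 49) - 5219)*(-57337) = (-27 - 5219)*(-57337) = -5246*(-57337) = 300789902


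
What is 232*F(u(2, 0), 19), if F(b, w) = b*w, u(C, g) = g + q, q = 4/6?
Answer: 8816/3 ≈ 2938.7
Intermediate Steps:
q = ⅔ (q = 4*(⅙) = ⅔ ≈ 0.66667)
u(C, g) = ⅔ + g (u(C, g) = g + ⅔ = ⅔ + g)
232*F(u(2, 0), 19) = 232*((⅔ + 0)*19) = 232*((⅔)*19) = 232*(38/3) = 8816/3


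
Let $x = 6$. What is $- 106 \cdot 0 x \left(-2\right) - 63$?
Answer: $-63$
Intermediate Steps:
$- 106 \cdot 0 x \left(-2\right) - 63 = - 106 \cdot 0 \cdot 6 \left(-2\right) - 63 = - 106 \cdot 0 \left(-2\right) - 63 = \left(-106\right) 0 - 63 = 0 - 63 = -63$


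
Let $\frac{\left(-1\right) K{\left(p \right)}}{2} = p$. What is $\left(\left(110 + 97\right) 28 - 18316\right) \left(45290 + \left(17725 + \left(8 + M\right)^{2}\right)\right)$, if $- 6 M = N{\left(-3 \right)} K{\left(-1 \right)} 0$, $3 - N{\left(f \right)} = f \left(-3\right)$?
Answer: $-789749080$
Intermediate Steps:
$N{\left(f \right)} = 3 + 3 f$ ($N{\left(f \right)} = 3 - f \left(-3\right) = 3 - - 3 f = 3 + 3 f$)
$K{\left(p \right)} = - 2 p$
$M = 0$ ($M = - \frac{\left(3 + 3 \left(-3\right)\right) \left(\left(-2\right) \left(-1\right)\right) 0}{6} = - \frac{\left(3 - 9\right) 2 \cdot 0}{6} = - \frac{\left(-6\right) 2 \cdot 0}{6} = - \frac{\left(-12\right) 0}{6} = \left(- \frac{1}{6}\right) 0 = 0$)
$\left(\left(110 + 97\right) 28 - 18316\right) \left(45290 + \left(17725 + \left(8 + M\right)^{2}\right)\right) = \left(\left(110 + 97\right) 28 - 18316\right) \left(45290 + \left(17725 + \left(8 + 0\right)^{2}\right)\right) = \left(207 \cdot 28 - 18316\right) \left(45290 + \left(17725 + 8^{2}\right)\right) = \left(5796 - 18316\right) \left(45290 + \left(17725 + 64\right)\right) = - 12520 \left(45290 + 17789\right) = \left(-12520\right) 63079 = -789749080$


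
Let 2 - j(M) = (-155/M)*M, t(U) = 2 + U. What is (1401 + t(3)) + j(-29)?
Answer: 1563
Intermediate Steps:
j(M) = 157 (j(M) = 2 - (-155/M)*M = 2 - 1*(-155) = 2 + 155 = 157)
(1401 + t(3)) + j(-29) = (1401 + (2 + 3)) + 157 = (1401 + 5) + 157 = 1406 + 157 = 1563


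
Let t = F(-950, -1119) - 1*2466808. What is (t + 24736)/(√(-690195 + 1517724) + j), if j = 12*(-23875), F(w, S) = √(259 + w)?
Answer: (2442072 - I*√691)/(286500 - √827529) ≈ 8.551 - 9.2044e-5*I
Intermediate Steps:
j = -286500
t = -2466808 + I*√691 (t = √(259 - 950) - 1*2466808 = √(-691) - 2466808 = I*√691 - 2466808 = -2466808 + I*√691 ≈ -2.4668e+6 + 26.287*I)
(t + 24736)/(√(-690195 + 1517724) + j) = ((-2466808 + I*√691) + 24736)/(√(-690195 + 1517724) - 286500) = (-2442072 + I*√691)/(√827529 - 286500) = (-2442072 + I*√691)/(-286500 + √827529)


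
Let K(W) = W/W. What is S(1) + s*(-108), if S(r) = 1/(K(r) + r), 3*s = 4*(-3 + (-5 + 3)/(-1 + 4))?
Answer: 1057/2 ≈ 528.50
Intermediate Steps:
K(W) = 1
s = -44/9 (s = (4*(-3 + (-5 + 3)/(-1 + 4)))/3 = (4*(-3 - 2/3))/3 = (4*(-3 - 2*⅓))/3 = (4*(-3 - ⅔))/3 = (4*(-11/3))/3 = (⅓)*(-44/3) = -44/9 ≈ -4.8889)
S(r) = 1/(1 + r)
S(1) + s*(-108) = 1/(1 + 1) - 44/9*(-108) = 1/2 + 528 = ½ + 528 = 1057/2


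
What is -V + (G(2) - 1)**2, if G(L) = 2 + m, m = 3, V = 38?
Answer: -22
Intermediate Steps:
G(L) = 5 (G(L) = 2 + 3 = 5)
-V + (G(2) - 1)**2 = -1*38 + (5 - 1)**2 = -38 + 4**2 = -38 + 16 = -22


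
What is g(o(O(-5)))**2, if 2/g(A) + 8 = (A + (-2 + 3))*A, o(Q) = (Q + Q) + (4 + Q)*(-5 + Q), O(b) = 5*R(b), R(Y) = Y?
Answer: 1/28387532196 ≈ 3.5227e-11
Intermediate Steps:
O(b) = 5*b
o(Q) = 2*Q + (-5 + Q)*(4 + Q)
g(A) = 2/(-8 + A*(1 + A)) (g(A) = 2/(-8 + (A + (-2 + 3))*A) = 2/(-8 + (A + 1)*A) = 2/(-8 + (1 + A)*A) = 2/(-8 + A*(1 + A)))
g(o(O(-5)))**2 = (2/(-8 + (-20 + 5*(-5) + (5*(-5))**2) + (-20 + 5*(-5) + (5*(-5))**2)**2))**2 = (2/(-8 + (-20 - 25 + (-25)**2) + (-20 - 25 + (-25)**2)**2))**2 = (2/(-8 + (-20 - 25 + 625) + (-20 - 25 + 625)**2))**2 = (2/(-8 + 580 + 580**2))**2 = (2/(-8 + 580 + 336400))**2 = (2/336972)**2 = (2*(1/336972))**2 = (1/168486)**2 = 1/28387532196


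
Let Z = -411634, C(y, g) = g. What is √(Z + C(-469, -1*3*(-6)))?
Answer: 4*I*√25726 ≈ 641.57*I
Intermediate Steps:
√(Z + C(-469, -1*3*(-6))) = √(-411634 - 1*3*(-6)) = √(-411634 - 3*(-6)) = √(-411634 + 18) = √(-411616) = 4*I*√25726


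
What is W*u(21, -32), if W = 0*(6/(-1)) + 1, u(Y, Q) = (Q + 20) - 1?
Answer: -13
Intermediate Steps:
u(Y, Q) = 19 + Q (u(Y, Q) = (20 + Q) - 1 = 19 + Q)
W = 1 (W = 0*(6*(-1)) + 1 = 0*(-6) + 1 = 0 + 1 = 1)
W*u(21, -32) = 1*(19 - 32) = 1*(-13) = -13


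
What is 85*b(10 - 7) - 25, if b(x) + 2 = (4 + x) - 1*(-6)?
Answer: 910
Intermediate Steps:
b(x) = 8 + x (b(x) = -2 + ((4 + x) - 1*(-6)) = -2 + ((4 + x) + 6) = -2 + (10 + x) = 8 + x)
85*b(10 - 7) - 25 = 85*(8 + (10 - 7)) - 25 = 85*(8 + 3) - 25 = 85*11 - 25 = 935 - 25 = 910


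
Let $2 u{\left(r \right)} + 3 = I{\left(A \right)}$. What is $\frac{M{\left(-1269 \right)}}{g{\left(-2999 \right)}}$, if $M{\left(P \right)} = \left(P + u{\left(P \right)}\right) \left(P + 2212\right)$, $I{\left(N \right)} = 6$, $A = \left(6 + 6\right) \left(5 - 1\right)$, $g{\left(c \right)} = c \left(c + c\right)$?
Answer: $- \frac{2390505}{35976004} \approx -0.066447$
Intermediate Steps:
$g{\left(c \right)} = 2 c^{2}$ ($g{\left(c \right)} = c 2 c = 2 c^{2}$)
$A = 48$ ($A = 12 \cdot 4 = 48$)
$u{\left(r \right)} = \frac{3}{2}$ ($u{\left(r \right)} = - \frac{3}{2} + \frac{1}{2} \cdot 6 = - \frac{3}{2} + 3 = \frac{3}{2}$)
$M{\left(P \right)} = \left(2212 + P\right) \left(\frac{3}{2} + P\right)$ ($M{\left(P \right)} = \left(P + \frac{3}{2}\right) \left(P + 2212\right) = \left(\frac{3}{2} + P\right) \left(2212 + P\right) = \left(2212 + P\right) \left(\frac{3}{2} + P\right)$)
$\frac{M{\left(-1269 \right)}}{g{\left(-2999 \right)}} = \frac{3318 + \left(-1269\right)^{2} + \frac{4427}{2} \left(-1269\right)}{2 \left(-2999\right)^{2}} = \frac{3318 + 1610361 - \frac{5617863}{2}}{2 \cdot 8994001} = - \frac{2390505}{2 \cdot 17988002} = \left(- \frac{2390505}{2}\right) \frac{1}{17988002} = - \frac{2390505}{35976004}$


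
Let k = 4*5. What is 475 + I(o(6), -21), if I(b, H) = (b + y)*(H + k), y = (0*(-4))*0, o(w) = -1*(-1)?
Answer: 474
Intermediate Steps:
o(w) = 1
k = 20
y = 0 (y = 0*0 = 0)
I(b, H) = b*(20 + H) (I(b, H) = (b + 0)*(H + 20) = b*(20 + H))
475 + I(o(6), -21) = 475 + 1*(20 - 21) = 475 + 1*(-1) = 475 - 1 = 474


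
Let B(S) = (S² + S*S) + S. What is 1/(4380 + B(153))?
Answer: 1/51351 ≈ 1.9474e-5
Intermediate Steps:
B(S) = S + 2*S² (B(S) = (S² + S²) + S = 2*S² + S = S + 2*S²)
1/(4380 + B(153)) = 1/(4380 + 153*(1 + 2*153)) = 1/(4380 + 153*(1 + 306)) = 1/(4380 + 153*307) = 1/(4380 + 46971) = 1/51351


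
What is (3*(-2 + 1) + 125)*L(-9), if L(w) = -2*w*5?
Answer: 10980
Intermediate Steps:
L(w) = -10*w
(3*(-2 + 1) + 125)*L(-9) = (3*(-2 + 1) + 125)*(-10*(-9)) = (3*(-1) + 125)*90 = (-3 + 125)*90 = 122*90 = 10980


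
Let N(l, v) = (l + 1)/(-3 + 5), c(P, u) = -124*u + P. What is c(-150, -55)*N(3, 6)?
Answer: 13340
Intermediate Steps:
c(P, u) = P - 124*u
N(l, v) = ½ + l/2 (N(l, v) = (1 + l)/2 = (1 + l)*(½) = ½ + l/2)
c(-150, -55)*N(3, 6) = (-150 - 124*(-55))*(½ + (½)*3) = (-150 + 6820)*(½ + 3/2) = 6670*2 = 13340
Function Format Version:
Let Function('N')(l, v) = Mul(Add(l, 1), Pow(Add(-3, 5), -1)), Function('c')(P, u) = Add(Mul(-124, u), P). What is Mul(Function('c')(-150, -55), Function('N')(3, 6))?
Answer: 13340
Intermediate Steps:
Function('c')(P, u) = Add(P, Mul(-124, u))
Function('N')(l, v) = Add(Rational(1, 2), Mul(Rational(1, 2), l)) (Function('N')(l, v) = Mul(Add(1, l), Pow(2, -1)) = Mul(Add(1, l), Rational(1, 2)) = Add(Rational(1, 2), Mul(Rational(1, 2), l)))
Mul(Function('c')(-150, -55), Function('N')(3, 6)) = Mul(Add(-150, Mul(-124, -55)), Add(Rational(1, 2), Mul(Rational(1, 2), 3))) = Mul(Add(-150, 6820), Add(Rational(1, 2), Rational(3, 2))) = Mul(6670, 2) = 13340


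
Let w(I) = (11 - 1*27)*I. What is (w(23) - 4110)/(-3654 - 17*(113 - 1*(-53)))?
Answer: 2239/3238 ≈ 0.69148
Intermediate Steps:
w(I) = -16*I (w(I) = (11 - 27)*I = -16*I)
(w(23) - 4110)/(-3654 - 17*(113 - 1*(-53))) = (-16*23 - 4110)/(-3654 - 17*(113 - 1*(-53))) = (-368 - 4110)/(-3654 - 17*(113 + 53)) = -4478/(-3654 - 17*166) = -4478/(-3654 - 2822) = -4478/(-6476) = -4478*(-1/6476) = 2239/3238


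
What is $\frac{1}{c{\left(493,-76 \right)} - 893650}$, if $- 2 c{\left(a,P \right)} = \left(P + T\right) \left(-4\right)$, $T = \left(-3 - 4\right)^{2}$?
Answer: $- \frac{1}{893704} \approx -1.1189 \cdot 10^{-6}$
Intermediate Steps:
$T = 49$ ($T = \left(-7\right)^{2} = 49$)
$c{\left(a,P \right)} = 98 + 2 P$ ($c{\left(a,P \right)} = - \frac{\left(P + 49\right) \left(-4\right)}{2} = - \frac{\left(49 + P\right) \left(-4\right)}{2} = - \frac{-196 - 4 P}{2} = 98 + 2 P$)
$\frac{1}{c{\left(493,-76 \right)} - 893650} = \frac{1}{\left(98 + 2 \left(-76\right)\right) - 893650} = \frac{1}{\left(98 - 152\right) - 893650} = \frac{1}{-54 - 893650} = \frac{1}{-893704} = - \frac{1}{893704}$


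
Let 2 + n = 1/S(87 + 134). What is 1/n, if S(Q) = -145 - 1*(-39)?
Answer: -106/213 ≈ -0.49765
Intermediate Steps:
S(Q) = -106 (S(Q) = -145 + 39 = -106)
n = -213/106 (n = -2 + 1/(-106) = -2 - 1/106 = -213/106 ≈ -2.0094)
1/n = 1/(-213/106) = -106/213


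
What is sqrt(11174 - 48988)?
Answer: I*sqrt(37814) ≈ 194.46*I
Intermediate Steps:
sqrt(11174 - 48988) = sqrt(-37814) = I*sqrt(37814)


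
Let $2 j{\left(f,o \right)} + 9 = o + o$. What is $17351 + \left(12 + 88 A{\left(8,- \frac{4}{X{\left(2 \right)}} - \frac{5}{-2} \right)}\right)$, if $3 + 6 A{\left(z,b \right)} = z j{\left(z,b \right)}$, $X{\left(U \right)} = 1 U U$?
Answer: $16967$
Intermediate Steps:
$X{\left(U \right)} = U^{2}$ ($X{\left(U \right)} = U U = U^{2}$)
$j{\left(f,o \right)} = - \frac{9}{2} + o$ ($j{\left(f,o \right)} = - \frac{9}{2} + \frac{o + o}{2} = - \frac{9}{2} + \frac{2 o}{2} = - \frac{9}{2} + o$)
$A{\left(z,b \right)} = - \frac{1}{2} + \frac{z \left(- \frac{9}{2} + b\right)}{6}$
$17351 + \left(12 + 88 A{\left(8,- \frac{4}{X{\left(2 \right)}} - \frac{5}{-2} \right)}\right) = 17351 + \left(12 + 88 \left(- \frac{1}{2} + \frac{1}{12} \cdot 8 \left(-9 + 2 \left(- \frac{4}{2^{2}} - \frac{5}{-2}\right)\right)\right)\right) = 17351 + \left(12 + 88 \left(- \frac{1}{2} + \frac{1}{12} \cdot 8 \left(-9 + 2 \left(- \frac{4}{4} - - \frac{5}{2}\right)\right)\right)\right) = 17351 + \left(12 + 88 \left(- \frac{1}{2} + \frac{1}{12} \cdot 8 \left(-9 + 2 \left(\left(-4\right) \frac{1}{4} + \frac{5}{2}\right)\right)\right)\right) = 17351 + \left(12 + 88 \left(- \frac{1}{2} + \frac{1}{12} \cdot 8 \left(-9 + 2 \left(-1 + \frac{5}{2}\right)\right)\right)\right) = 17351 + \left(12 + 88 \left(- \frac{1}{2} + \frac{1}{12} \cdot 8 \left(-9 + 2 \cdot \frac{3}{2}\right)\right)\right) = 17351 + \left(12 + 88 \left(- \frac{1}{2} + \frac{1}{12} \cdot 8 \left(-9 + 3\right)\right)\right) = 17351 + \left(12 + 88 \left(- \frac{1}{2} + \frac{1}{12} \cdot 8 \left(-6\right)\right)\right) = 17351 + \left(12 + 88 \left(- \frac{1}{2} - 4\right)\right) = 17351 + \left(12 + 88 \left(- \frac{9}{2}\right)\right) = 17351 + \left(12 - 396\right) = 17351 - 384 = 16967$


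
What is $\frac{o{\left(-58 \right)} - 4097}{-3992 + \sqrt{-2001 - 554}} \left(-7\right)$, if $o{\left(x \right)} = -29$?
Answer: $- \frac{115296944}{15938619} - \frac{28882 i \sqrt{2555}}{15938619} \approx -7.2338 - 0.091595 i$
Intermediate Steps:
$\frac{o{\left(-58 \right)} - 4097}{-3992 + \sqrt{-2001 - 554}} \left(-7\right) = \frac{-29 - 4097}{-3992 + \sqrt{-2001 - 554}} \left(-7\right) = - \frac{4126}{-3992 + \sqrt{-2555}} \left(-7\right) = - \frac{4126}{-3992 + i \sqrt{2555}} \left(-7\right) = \frac{28882}{-3992 + i \sqrt{2555}}$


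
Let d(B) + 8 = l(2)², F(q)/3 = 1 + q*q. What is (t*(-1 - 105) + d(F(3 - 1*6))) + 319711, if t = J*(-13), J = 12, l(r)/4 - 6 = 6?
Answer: 338543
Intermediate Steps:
l(r) = 48 (l(r) = 24 + 4*6 = 24 + 24 = 48)
F(q) = 3 + 3*q² (F(q) = 3*(1 + q*q) = 3*(1 + q²) = 3 + 3*q²)
d(B) = 2296 (d(B) = -8 + 48² = -8 + 2304 = 2296)
t = -156 (t = 12*(-13) = -156)
(t*(-1 - 105) + d(F(3 - 1*6))) + 319711 = (-156*(-1 - 105) + 2296) + 319711 = (-156*(-106) + 2296) + 319711 = (16536 + 2296) + 319711 = 18832 + 319711 = 338543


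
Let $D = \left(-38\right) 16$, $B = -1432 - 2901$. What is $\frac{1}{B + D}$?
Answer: $- \frac{1}{4941} \approx -0.00020239$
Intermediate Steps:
$B = -4333$
$D = -608$
$\frac{1}{B + D} = \frac{1}{-4333 - 608} = \frac{1}{-4941} = - \frac{1}{4941}$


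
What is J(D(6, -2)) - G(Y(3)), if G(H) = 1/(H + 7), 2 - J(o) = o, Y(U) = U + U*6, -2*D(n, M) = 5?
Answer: 125/28 ≈ 4.4643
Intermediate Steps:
D(n, M) = -5/2 (D(n, M) = -½*5 = -5/2)
Y(U) = 7*U (Y(U) = U + 6*U = 7*U)
J(o) = 2 - o
G(H) = 1/(7 + H)
J(D(6, -2)) - G(Y(3)) = (2 - 1*(-5/2)) - 1/(7 + 7*3) = (2 + 5/2) - 1/(7 + 21) = 9/2 - 1/28 = 125/28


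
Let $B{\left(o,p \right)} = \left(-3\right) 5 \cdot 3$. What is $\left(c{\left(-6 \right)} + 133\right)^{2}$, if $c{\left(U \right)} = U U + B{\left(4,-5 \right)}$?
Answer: $15376$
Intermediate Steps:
$B{\left(o,p \right)} = -45$ ($B{\left(o,p \right)} = \left(-15\right) 3 = -45$)
$c{\left(U \right)} = -45 + U^{2}$ ($c{\left(U \right)} = U U - 45 = U^{2} - 45 = -45 + U^{2}$)
$\left(c{\left(-6 \right)} + 133\right)^{2} = \left(\left(-45 + \left(-6\right)^{2}\right) + 133\right)^{2} = \left(\left(-45 + 36\right) + 133\right)^{2} = \left(-9 + 133\right)^{2} = 124^{2} = 15376$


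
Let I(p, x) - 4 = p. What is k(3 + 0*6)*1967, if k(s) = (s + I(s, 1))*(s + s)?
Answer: 118020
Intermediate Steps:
I(p, x) = 4 + p
k(s) = 2*s*(4 + 2*s) (k(s) = (s + (4 + s))*(s + s) = (4 + 2*s)*(2*s) = 2*s*(4 + 2*s))
k(3 + 0*6)*1967 = (4*(3 + 0*6)*(2 + (3 + 0*6)))*1967 = (4*(3 + 0)*(2 + (3 + 0)))*1967 = (4*3*(2 + 3))*1967 = (4*3*5)*1967 = 60*1967 = 118020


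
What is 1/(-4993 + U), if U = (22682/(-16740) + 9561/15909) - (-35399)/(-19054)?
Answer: -30204747855/150891194883089 ≈ -0.00020018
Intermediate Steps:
U = -78888843074/30204747855 (U = (22682*(-1/16740) + 9561*(1/15909)) - (-35399)*(-1)/19054 = (-11341/8370 + 3187/5303) - 1*5057/2722 = -33466133/44386110 - 5057/2722 = -78888843074/30204747855 ≈ -2.6118)
1/(-4993 + U) = 1/(-4993 - 78888843074/30204747855) = 1/(-150891194883089/30204747855) = -30204747855/150891194883089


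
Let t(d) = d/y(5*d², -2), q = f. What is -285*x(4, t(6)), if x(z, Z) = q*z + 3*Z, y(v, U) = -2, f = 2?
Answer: 285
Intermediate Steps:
q = 2
t(d) = -d/2 (t(d) = d/(-2) = d*(-½) = -d/2)
x(z, Z) = 2*z + 3*Z
-285*x(4, t(6)) = -285*(2*4 + 3*(-½*6)) = -285*(8 + 3*(-3)) = -285*(8 - 9) = -285*(-1) = 285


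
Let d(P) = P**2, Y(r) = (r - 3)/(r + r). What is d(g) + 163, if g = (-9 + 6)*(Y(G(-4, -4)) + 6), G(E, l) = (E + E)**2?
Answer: 8855761/16384 ≈ 540.51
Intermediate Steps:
G(E, l) = 4*E**2 (G(E, l) = (2*E)**2 = 4*E**2)
Y(r) = (-3 + r)/(2*r) (Y(r) = (-3 + r)/((2*r)) = (-3 + r)*(1/(2*r)) = (-3 + r)/(2*r))
g = -2487/128 (g = (-9 + 6)*((-3 + 4*(-4)**2)/(2*((4*(-4)**2))) + 6) = -3*((-3 + 4*16)/(2*((4*16))) + 6) = -3*((1/2)*(-3 + 64)/64 + 6) = -3*((1/2)*(1/64)*61 + 6) = -3*(61/128 + 6) = -3*829/128 = -2487/128 ≈ -19.430)
d(g) + 163 = (-2487/128)**2 + 163 = 6185169/16384 + 163 = 8855761/16384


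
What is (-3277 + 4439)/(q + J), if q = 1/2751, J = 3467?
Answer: 1598331/4768859 ≈ 0.33516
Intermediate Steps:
q = 1/2751 ≈ 0.00036350
(-3277 + 4439)/(q + J) = (-3277 + 4439)/(1/2751 + 3467) = 1162/(9537718/2751) = 1162*(2751/9537718) = 1598331/4768859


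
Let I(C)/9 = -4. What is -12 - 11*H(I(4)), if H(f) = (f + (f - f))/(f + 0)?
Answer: -23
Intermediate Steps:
I(C) = -36 (I(C) = 9*(-4) = -36)
H(f) = 1 (H(f) = (f + 0)/f = f/f = 1)
-12 - 11*H(I(4)) = -12 - 11*1 = -12 - 11 = -23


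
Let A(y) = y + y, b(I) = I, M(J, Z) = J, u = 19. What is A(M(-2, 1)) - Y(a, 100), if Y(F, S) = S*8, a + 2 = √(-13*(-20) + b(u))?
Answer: -804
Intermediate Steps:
A(y) = 2*y
a = -2 + 3*√31 (a = -2 + √(-13*(-20) + 19) = -2 + √(260 + 19) = -2 + √279 = -2 + 3*√31 ≈ 14.703)
Y(F, S) = 8*S
A(M(-2, 1)) - Y(a, 100) = 2*(-2) - 8*100 = -4 - 1*800 = -4 - 800 = -804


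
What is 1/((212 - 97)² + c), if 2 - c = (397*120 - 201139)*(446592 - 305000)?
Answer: 1/21734243635 ≈ 4.6010e-11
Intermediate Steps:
c = 21734230410 (c = 2 - (397*120 - 201139)*(446592 - 305000) = 2 - (47640 - 201139)*141592 = 2 - (-153499)*141592 = 2 - 1*(-21734230408) = 2 + 21734230408 = 21734230410)
1/((212 - 97)² + c) = 1/((212 - 97)² + 21734230410) = 1/(115² + 21734230410) = 1/(13225 + 21734230410) = 1/21734243635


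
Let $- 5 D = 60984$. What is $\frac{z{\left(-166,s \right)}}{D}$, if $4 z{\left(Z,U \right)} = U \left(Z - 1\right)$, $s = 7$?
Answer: $\frac{835}{34848} \approx 0.023961$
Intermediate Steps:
$D = - \frac{60984}{5}$ ($D = \left(- \frac{1}{5}\right) 60984 = - \frac{60984}{5} \approx -12197.0$)
$z{\left(Z,U \right)} = \frac{U \left(-1 + Z\right)}{4}$ ($z{\left(Z,U \right)} = \frac{U \left(Z - 1\right)}{4} = \frac{U \left(-1 + Z\right)}{4}$)
$\frac{z{\left(-166,s \right)}}{D} = \frac{\frac{1}{4} \cdot 7 \left(-1 - 166\right)}{- \frac{60984}{5}} = \frac{1}{4} \cdot 7 \left(-167\right) \left(- \frac{5}{60984}\right) = \left(- \frac{1169}{4}\right) \left(- \frac{5}{60984}\right) = \frac{835}{34848}$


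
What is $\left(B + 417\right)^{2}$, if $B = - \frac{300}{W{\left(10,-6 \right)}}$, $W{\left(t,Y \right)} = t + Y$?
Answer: $116964$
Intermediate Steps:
$W{\left(t,Y \right)} = Y + t$
$B = -75$ ($B = - \frac{300}{-6 + 10} = - \frac{300}{4} = \left(-300\right) \frac{1}{4} = -75$)
$\left(B + 417\right)^{2} = \left(-75 + 417\right)^{2} = 342^{2} = 116964$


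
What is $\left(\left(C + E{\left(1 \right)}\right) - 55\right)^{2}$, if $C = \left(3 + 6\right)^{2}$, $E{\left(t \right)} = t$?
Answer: $729$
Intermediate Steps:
$C = 81$ ($C = 9^{2} = 81$)
$\left(\left(C + E{\left(1 \right)}\right) - 55\right)^{2} = \left(\left(81 + 1\right) - 55\right)^{2} = \left(82 - 55\right)^{2} = 27^{2} = 729$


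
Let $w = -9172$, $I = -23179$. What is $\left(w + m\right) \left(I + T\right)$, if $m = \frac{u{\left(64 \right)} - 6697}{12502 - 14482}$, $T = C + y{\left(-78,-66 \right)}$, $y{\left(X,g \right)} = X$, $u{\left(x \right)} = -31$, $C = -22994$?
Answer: $\frac{23323135662}{55} \approx 4.2406 \cdot 10^{8}$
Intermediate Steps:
$T = -23072$ ($T = -22994 - 78 = -23072$)
$m = \frac{1682}{495}$ ($m = \frac{-31 - 6697}{12502 - 14482} = - \frac{6728}{-1980} = \left(-6728\right) \left(- \frac{1}{1980}\right) = \frac{1682}{495} \approx 3.398$)
$\left(w + m\right) \left(I + T\right) = \left(-9172 + \frac{1682}{495}\right) \left(-23179 - 23072\right) = \left(- \frac{4538458}{495}\right) \left(-46251\right) = \frac{23323135662}{55}$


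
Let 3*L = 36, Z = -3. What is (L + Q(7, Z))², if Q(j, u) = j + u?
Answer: 256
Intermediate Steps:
L = 12 (L = (⅓)*36 = 12)
(L + Q(7, Z))² = (12 + (7 - 3))² = (12 + 4)² = 16² = 256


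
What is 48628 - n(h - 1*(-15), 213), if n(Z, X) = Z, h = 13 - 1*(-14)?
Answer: 48586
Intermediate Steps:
h = 27 (h = 13 + 14 = 27)
48628 - n(h - 1*(-15), 213) = 48628 - (27 - 1*(-15)) = 48628 - (27 + 15) = 48628 - 1*42 = 48628 - 42 = 48586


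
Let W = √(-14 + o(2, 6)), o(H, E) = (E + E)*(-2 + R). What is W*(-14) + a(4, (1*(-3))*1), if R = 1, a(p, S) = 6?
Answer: 6 - 14*I*√26 ≈ 6.0 - 71.386*I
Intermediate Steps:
o(H, E) = -2*E (o(H, E) = (E + E)*(-2 + 1) = (2*E)*(-1) = -2*E)
W = I*√26 (W = √(-14 - 2*6) = √(-14 - 12) = √(-26) = I*√26 ≈ 5.099*I)
W*(-14) + a(4, (1*(-3))*1) = (I*√26)*(-14) + 6 = -14*I*√26 + 6 = 6 - 14*I*√26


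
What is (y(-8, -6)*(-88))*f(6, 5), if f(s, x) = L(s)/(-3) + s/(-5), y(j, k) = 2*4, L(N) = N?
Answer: 11264/5 ≈ 2252.8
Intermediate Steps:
y(j, k) = 8
f(s, x) = -8*s/15 (f(s, x) = s/(-3) + s/(-5) = s*(-⅓) + s*(-⅕) = -s/3 - s/5 = -8*s/15)
(y(-8, -6)*(-88))*f(6, 5) = (8*(-88))*(-8/15*6) = -704*(-16/5) = 11264/5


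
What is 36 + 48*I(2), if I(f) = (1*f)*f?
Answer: 228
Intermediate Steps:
I(f) = f² (I(f) = f*f = f²)
36 + 48*I(2) = 36 + 48*2² = 36 + 48*4 = 36 + 192 = 228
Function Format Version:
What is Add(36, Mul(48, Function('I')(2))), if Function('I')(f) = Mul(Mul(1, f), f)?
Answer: 228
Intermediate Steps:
Function('I')(f) = Pow(f, 2) (Function('I')(f) = Mul(f, f) = Pow(f, 2))
Add(36, Mul(48, Function('I')(2))) = Add(36, Mul(48, Pow(2, 2))) = Add(36, Mul(48, 4)) = Add(36, 192) = 228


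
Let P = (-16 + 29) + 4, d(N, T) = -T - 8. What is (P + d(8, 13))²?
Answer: 16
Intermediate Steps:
d(N, T) = -8 - T
P = 17 (P = 13 + 4 = 17)
(P + d(8, 13))² = (17 + (-8 - 1*13))² = (17 + (-8 - 13))² = (17 - 21)² = (-4)² = 16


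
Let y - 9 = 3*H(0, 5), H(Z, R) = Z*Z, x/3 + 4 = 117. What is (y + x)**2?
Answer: 121104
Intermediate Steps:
x = 339 (x = -12 + 3*117 = -12 + 351 = 339)
H(Z, R) = Z**2
y = 9 (y = 9 + 3*0**2 = 9 + 3*0 = 9 + 0 = 9)
(y + x)**2 = (9 + 339)**2 = 348**2 = 121104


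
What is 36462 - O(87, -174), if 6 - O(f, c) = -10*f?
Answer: 35586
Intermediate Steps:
O(f, c) = 6 + 10*f (O(f, c) = 6 - (-10)*f = 6 + 10*f)
36462 - O(87, -174) = 36462 - (6 + 10*87) = 36462 - (6 + 870) = 36462 - 1*876 = 36462 - 876 = 35586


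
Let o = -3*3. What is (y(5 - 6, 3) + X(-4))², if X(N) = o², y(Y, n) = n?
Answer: 7056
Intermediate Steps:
o = -9
X(N) = 81 (X(N) = (-9)² = 81)
(y(5 - 6, 3) + X(-4))² = (3 + 81)² = 84² = 7056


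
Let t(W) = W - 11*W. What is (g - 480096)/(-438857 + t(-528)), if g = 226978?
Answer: 253118/433577 ≈ 0.58379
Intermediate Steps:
t(W) = -10*W
(g - 480096)/(-438857 + t(-528)) = (226978 - 480096)/(-438857 - 10*(-528)) = -253118/(-438857 + 5280) = -253118/(-433577) = -253118*(-1/433577) = 253118/433577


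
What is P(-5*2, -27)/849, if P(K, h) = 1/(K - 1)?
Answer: -1/9339 ≈ -0.00010708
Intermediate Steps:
P(K, h) = 1/(-1 + K)
P(-5*2, -27)/849 = 1/(-1 - 5*2*849) = (1/849)/(-1 - 10) = (1/849)/(-11) = -1/11*1/849 = -1/9339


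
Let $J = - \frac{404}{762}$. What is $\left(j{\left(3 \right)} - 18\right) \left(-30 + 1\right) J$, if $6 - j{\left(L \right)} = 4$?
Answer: $- \frac{93728}{381} \approx -246.01$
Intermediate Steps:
$j{\left(L \right)} = 2$ ($j{\left(L \right)} = 6 - 4 = 2$)
$J = - \frac{202}{381}$ ($J = \left(-404\right) \frac{1}{762} = - \frac{202}{381} \approx -0.53018$)
$\left(j{\left(3 \right)} - 18\right) \left(-30 + 1\right) J = \left(2 - 18\right) \left(-30 + 1\right) \left(- \frac{202}{381}\right) = \left(-16\right) \left(-29\right) \left(- \frac{202}{381}\right) = 464 \left(- \frac{202}{381}\right) = - \frac{93728}{381}$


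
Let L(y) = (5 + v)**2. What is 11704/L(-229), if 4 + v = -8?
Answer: 1672/7 ≈ 238.86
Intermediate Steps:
v = -12 (v = -4 - 8 = -12)
L(y) = 49 (L(y) = (5 - 12)**2 = (-7)**2 = 49)
11704/L(-229) = 11704/49 = 11704*(1/49) = 1672/7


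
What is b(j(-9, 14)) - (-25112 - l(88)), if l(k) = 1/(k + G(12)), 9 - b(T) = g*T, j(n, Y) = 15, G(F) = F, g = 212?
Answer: 2194101/100 ≈ 21941.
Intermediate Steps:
b(T) = 9 - 212*T
l(k) = 1/(12 + k) (l(k) = 1/(k + 12) = 1/(12 + k))
b(j(-9, 14)) - (-25112 - l(88)) = (9 - 212*15) - (-25112 - 1/(12 + 88)) = (9 - 3180) - (-25112 - 1/100) = -3171 - (-25112 - 1*1/100) = -3171 - (-25112 - 1/100) = -3171 - 1*(-2511201/100) = -3171 + 2511201/100 = 2194101/100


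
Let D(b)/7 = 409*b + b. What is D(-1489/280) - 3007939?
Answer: -12092805/4 ≈ -3.0232e+6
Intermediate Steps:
D(b) = 2870*b (D(b) = 7*(409*b + b) = 7*(410*b) = 2870*b)
D(-1489/280) - 3007939 = 2870*(-1489/280) - 3007939 = -61049/4 - 3007939 = -12092805/4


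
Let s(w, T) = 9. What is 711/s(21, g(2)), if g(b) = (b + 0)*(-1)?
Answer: 79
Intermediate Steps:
g(b) = -b (g(b) = b*(-1) = -b)
711/s(21, g(2)) = 711/9 = 711*(⅑) = 79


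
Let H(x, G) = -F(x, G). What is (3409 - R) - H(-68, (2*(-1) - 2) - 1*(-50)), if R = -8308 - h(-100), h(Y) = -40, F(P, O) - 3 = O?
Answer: 11726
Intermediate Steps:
F(P, O) = 3 + O
R = -8268 (R = -8308 - 1*(-40) = -8308 + 40 = -8268)
H(x, G) = -3 - G (H(x, G) = -(3 + G) = -3 - G)
(3409 - R) - H(-68, (2*(-1) - 2) - 1*(-50)) = (3409 - 1*(-8268)) - (-3 - ((2*(-1) - 2) - 1*(-50))) = (3409 + 8268) - (-3 - ((-2 - 2) + 50)) = 11677 - (-3 - (-4 + 50)) = 11677 - (-3 - 1*46) = 11677 - (-3 - 46) = 11677 - 1*(-49) = 11677 + 49 = 11726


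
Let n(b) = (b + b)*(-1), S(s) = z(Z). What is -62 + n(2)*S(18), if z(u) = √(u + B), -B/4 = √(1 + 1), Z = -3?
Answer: -62 - 4*I*√(3 + 4*√2) ≈ -62.0 - 11.769*I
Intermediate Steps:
B = -4*√2 (B = -4*√(1 + 1) = -4*√2 ≈ -5.6569)
z(u) = √(u - 4*√2)
S(s) = √(-3 - 4*√2)
n(b) = -2*b (n(b) = (2*b)*(-1) = -2*b)
-62 + n(2)*S(18) = -62 + (-2*2)*√(-3 - 4*√2) = -62 - 4*√(-3 - 4*√2)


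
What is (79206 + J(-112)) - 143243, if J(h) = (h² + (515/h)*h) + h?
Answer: -51090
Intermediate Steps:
J(h) = 515 + h + h² (J(h) = (h² + 515) + h = (515 + h²) + h = 515 + h + h²)
(79206 + J(-112)) - 143243 = (79206 + (515 - 112 + (-112)²)) - 143243 = (79206 + (515 - 112 + 12544)) - 143243 = (79206 + 12947) - 143243 = 92153 - 143243 = -51090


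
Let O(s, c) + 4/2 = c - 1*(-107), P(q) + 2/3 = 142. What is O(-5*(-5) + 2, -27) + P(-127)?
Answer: 658/3 ≈ 219.33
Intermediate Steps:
P(q) = 424/3 (P(q) = -⅔ + 142 = 424/3)
O(s, c) = 105 + c (O(s, c) = -2 + (c - 1*(-107)) = -2 + (c + 107) = -2 + (107 + c) = 105 + c)
O(-5*(-5) + 2, -27) + P(-127) = (105 - 27) + 424/3 = 78 + 424/3 = 658/3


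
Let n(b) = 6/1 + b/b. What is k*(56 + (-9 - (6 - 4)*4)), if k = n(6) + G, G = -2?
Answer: 195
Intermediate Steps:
n(b) = 7 (n(b) = 6*1 + 1 = 6 + 1 = 7)
k = 5 (k = 7 - 2 = 5)
k*(56 + (-9 - (6 - 4)*4)) = 5*(56 + (-9 - (6 - 4)*4)) = 5*(56 + (-9 - 2*4)) = 5*(56 + (-9 - 1*8)) = 5*(56 + (-9 - 8)) = 5*(56 - 17) = 5*39 = 195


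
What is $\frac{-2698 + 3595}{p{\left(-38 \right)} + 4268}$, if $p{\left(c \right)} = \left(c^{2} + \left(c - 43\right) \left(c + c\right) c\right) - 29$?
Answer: $- \frac{897}{228245} \approx -0.00393$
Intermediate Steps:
$p{\left(c \right)} = -29 + c^{2} + 2 c^{2} \left(-43 + c\right)$ ($p{\left(c \right)} = \left(c^{2} + \left(-43 + c\right) 2 c c\right) - 29 = \left(c^{2} + 2 c \left(-43 + c\right) c\right) - 29 = \left(c^{2} + 2 c^{2} \left(-43 + c\right)\right) - 29 = -29 + c^{2} + 2 c^{2} \left(-43 + c\right)$)
$\frac{-2698 + 3595}{p{\left(-38 \right)} + 4268} = \frac{-2698 + 3595}{\left(-29 - 85 \left(-38\right)^{2} + 2 \left(-38\right)^{3}\right) + 4268} = \frac{897}{\left(-29 - 122740 + 2 \left(-54872\right)\right) + 4268} = \frac{897}{\left(-29 - 122740 - 109744\right) + 4268} = \frac{897}{-232513 + 4268} = \frac{897}{-228245} = 897 \left(- \frac{1}{228245}\right) = - \frac{897}{228245}$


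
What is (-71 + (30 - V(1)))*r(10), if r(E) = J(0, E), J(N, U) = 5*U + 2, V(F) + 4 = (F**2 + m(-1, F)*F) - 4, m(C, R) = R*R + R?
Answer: -1872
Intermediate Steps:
m(C, R) = R + R**2 (m(C, R) = R**2 + R = R + R**2)
V(F) = -8 + F**2 + F**2*(1 + F) (V(F) = -4 + ((F**2 + (F*(1 + F))*F) - 4) = -4 + ((F**2 + F**2*(1 + F)) - 4) = -4 + (-4 + F**2 + F**2*(1 + F)) = -8 + F**2 + F**2*(1 + F))
J(N, U) = 2 + 5*U
r(E) = 2 + 5*E
(-71 + (30 - V(1)))*r(10) = (-71 + (30 - (-8 + 1**3 + 2*1**2)))*(2 + 5*10) = (-71 + (30 - (-8 + 1 + 2*1)))*(2 + 50) = (-71 + (30 - (-8 + 1 + 2)))*52 = (-71 + (30 - 1*(-5)))*52 = (-71 + (30 + 5))*52 = (-71 + 35)*52 = -36*52 = -1872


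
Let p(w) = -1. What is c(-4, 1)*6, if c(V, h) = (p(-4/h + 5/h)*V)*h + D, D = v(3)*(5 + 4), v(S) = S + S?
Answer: 348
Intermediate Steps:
v(S) = 2*S
D = 54 (D = (2*3)*(5 + 4) = 6*9 = 54)
c(V, h) = 54 - V*h (c(V, h) = (-V)*h + 54 = -V*h + 54 = 54 - V*h)
c(-4, 1)*6 = (54 - 1*(-4)*1)*6 = (54 + 4)*6 = 58*6 = 348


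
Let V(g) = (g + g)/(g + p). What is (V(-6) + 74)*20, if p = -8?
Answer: 10480/7 ≈ 1497.1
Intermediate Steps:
V(g) = 2*g/(-8 + g) (V(g) = (g + g)/(g - 8) = (2*g)/(-8 + g) = 2*g/(-8 + g))
(V(-6) + 74)*20 = (2*(-6)/(-8 - 6) + 74)*20 = (2*(-6)/(-14) + 74)*20 = (2*(-6)*(-1/14) + 74)*20 = (6/7 + 74)*20 = (524/7)*20 = 10480/7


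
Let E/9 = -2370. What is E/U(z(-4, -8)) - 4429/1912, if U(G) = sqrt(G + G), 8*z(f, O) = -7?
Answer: -4429/1912 + 42660*I*sqrt(7)/7 ≈ -2.3164 + 16124.0*I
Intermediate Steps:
E = -21330 (E = 9*(-2370) = -21330)
z(f, O) = -7/8 (z(f, O) = (1/8)*(-7) = -7/8)
U(G) = sqrt(2)*sqrt(G) (U(G) = sqrt(2*G) = sqrt(2)*sqrt(G))
E/U(z(-4, -8)) - 4429/1912 = -21330*(-2*I*sqrt(7)/7) - 4429/1912 = -(-42660)*I*sqrt(7)/7 - 4429/1912 = 42660*I*sqrt(7)/7 - 4429/1912 = -4429/1912 + 42660*I*sqrt(7)/7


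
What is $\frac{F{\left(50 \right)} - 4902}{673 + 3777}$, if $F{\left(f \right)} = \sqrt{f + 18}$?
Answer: $- \frac{2451}{2225} + \frac{\sqrt{17}}{2225} \approx -1.0997$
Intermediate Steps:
$F{\left(f \right)} = \sqrt{18 + f}$
$\frac{F{\left(50 \right)} - 4902}{673 + 3777} = \frac{\sqrt{18 + 50} - 4902}{673 + 3777} = \frac{\sqrt{68} - 4902}{4450} = \left(2 \sqrt{17} - 4902\right) \frac{1}{4450} = \left(-4902 + 2 \sqrt{17}\right) \frac{1}{4450} = - \frac{2451}{2225} + \frac{\sqrt{17}}{2225}$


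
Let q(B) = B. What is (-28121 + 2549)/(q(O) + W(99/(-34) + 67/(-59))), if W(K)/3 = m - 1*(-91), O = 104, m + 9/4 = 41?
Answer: -102288/1973 ≈ -51.844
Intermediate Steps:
m = 155/4 (m = -9/4 + 41 = 155/4 ≈ 38.750)
W(K) = 1557/4 (W(K) = 3*(155/4 - 1*(-91)) = 3*(155/4 + 91) = 3*(519/4) = 1557/4)
(-28121 + 2549)/(q(O) + W(99/(-34) + 67/(-59))) = (-28121 + 2549)/(104 + 1557/4) = -25572/1973/4 = -25572*4/1973 = -102288/1973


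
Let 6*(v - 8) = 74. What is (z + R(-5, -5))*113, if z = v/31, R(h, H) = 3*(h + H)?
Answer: -308377/93 ≈ -3315.9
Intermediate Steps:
v = 61/3 (v = 8 + (1/6)*74 = 8 + 37/3 = 61/3 ≈ 20.333)
R(h, H) = 3*H + 3*h (R(h, H) = 3*(H + h) = 3*H + 3*h)
z = 61/93 (z = (61/3)/31 = (61/3)*(1/31) = 61/93 ≈ 0.65591)
(z + R(-5, -5))*113 = (61/93 + (3*(-5) + 3*(-5)))*113 = (61/93 + (-15 - 15))*113 = (61/93 - 30)*113 = -2729/93*113 = -308377/93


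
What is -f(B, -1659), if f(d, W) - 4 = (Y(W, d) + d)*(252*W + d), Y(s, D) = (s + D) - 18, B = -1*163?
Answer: -837716697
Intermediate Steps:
B = -163
Y(s, D) = -18 + D + s (Y(s, D) = (D + s) - 18 = -18 + D + s)
f(d, W) = 4 + (d + 252*W)*(-18 + W + 2*d) (f(d, W) = 4 + ((-18 + d + W) + d)*(252*W + d) = 4 + ((-18 + W + d) + d)*(d + 252*W) = 4 + (-18 + W + 2*d)*(d + 252*W) = 4 + (d + 252*W)*(-18 + W + 2*d))
-f(B, -1659) = -(4 - 4536*(-1659) - 18*(-163) + 2*(-163)² + 252*(-1659)² + 505*(-1659)*(-163)) = -(4 + 7525224 + 2934 + 2*26569 + 252*2752281 + 136560585) = -(4 + 7525224 + 2934 + 53138 + 693574812 + 136560585) = -1*837716697 = -837716697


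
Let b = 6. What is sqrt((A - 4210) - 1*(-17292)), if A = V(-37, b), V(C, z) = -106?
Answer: 4*sqrt(811) ≈ 113.91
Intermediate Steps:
A = -106
sqrt((A - 4210) - 1*(-17292)) = sqrt((-106 - 4210) - 1*(-17292)) = sqrt(-4316 + 17292) = sqrt(12976) = 4*sqrt(811)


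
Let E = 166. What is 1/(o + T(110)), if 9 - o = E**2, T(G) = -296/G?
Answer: -55/1515233 ≈ -3.6298e-5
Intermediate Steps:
o = -27547 (o = 9 - 1*166**2 = 9 - 1*27556 = 9 - 27556 = -27547)
1/(o + T(110)) = 1/(-27547 - 296/110) = 1/(-27547 - 296*1/110) = 1/(-27547 - 148/55) = 1/(-1515233/55) = -55/1515233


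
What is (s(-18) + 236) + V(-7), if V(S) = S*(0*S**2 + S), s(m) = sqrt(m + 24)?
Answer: 285 + sqrt(6) ≈ 287.45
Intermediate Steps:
s(m) = sqrt(24 + m)
V(S) = S**2 (V(S) = S*(0 + S) = S*S = S**2)
(s(-18) + 236) + V(-7) = (sqrt(24 - 18) + 236) + (-7)**2 = (sqrt(6) + 236) + 49 = (236 + sqrt(6)) + 49 = 285 + sqrt(6)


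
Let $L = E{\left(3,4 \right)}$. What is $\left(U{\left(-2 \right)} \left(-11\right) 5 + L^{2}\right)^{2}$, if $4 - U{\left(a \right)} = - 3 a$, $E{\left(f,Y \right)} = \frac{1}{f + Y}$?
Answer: $\frac{29062881}{2401} \approx 12104.0$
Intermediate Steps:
$E{\left(f,Y \right)} = \frac{1}{Y + f}$
$L = \frac{1}{7}$ ($L = \frac{1}{4 + 3} = \frac{1}{7} \approx 0.14286$)
$U{\left(a \right)} = 4 + 3 a$ ($U{\left(a \right)} = 4 - - 3 a = 4 + 3 a$)
$\left(U{\left(-2 \right)} \left(-11\right) 5 + L^{2}\right)^{2} = \left(\left(4 + 3 \left(-2\right)\right) \left(-11\right) 5 + \left(\frac{1}{7}\right)^{2}\right)^{2} = \left(\left(4 - 6\right) \left(-11\right) 5 + \frac{1}{49}\right)^{2} = \left(\left(-2\right) \left(-11\right) 5 + \frac{1}{49}\right)^{2} = \left(22 \cdot 5 + \frac{1}{49}\right)^{2} = \left(110 + \frac{1}{49}\right)^{2} = \left(\frac{5391}{49}\right)^{2} = \frac{29062881}{2401}$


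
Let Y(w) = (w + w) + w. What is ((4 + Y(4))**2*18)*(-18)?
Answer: -82944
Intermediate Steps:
Y(w) = 3*w (Y(w) = 2*w + w = 3*w)
((4 + Y(4))**2*18)*(-18) = ((4 + 3*4)**2*18)*(-18) = ((4 + 12)**2*18)*(-18) = (16**2*18)*(-18) = (256*18)*(-18) = 4608*(-18) = -82944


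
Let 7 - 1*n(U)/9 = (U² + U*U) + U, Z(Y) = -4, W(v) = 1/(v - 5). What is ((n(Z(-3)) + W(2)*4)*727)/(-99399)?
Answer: 415117/298197 ≈ 1.3921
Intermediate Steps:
W(v) = 1/(-5 + v)
n(U) = 63 - 18*U² - 9*U (n(U) = 63 - 9*((U² + U*U) + U) = 63 - 9*((U² + U²) + U) = 63 - 9*(2*U² + U) = 63 - 9*(U + 2*U²) = 63 + (-18*U² - 9*U) = 63 - 18*U² - 9*U)
((n(Z(-3)) + W(2)*4)*727)/(-99399) = (((63 - 18*(-4)² - 9*(-4)) + 4/(-5 + 2))*727)/(-99399) = (((63 - 18*16 + 36) + 4/(-3))*727)*(-1/99399) = (((63 - 288 + 36) - ⅓*4)*727)*(-1/99399) = ((-189 - 4/3)*727)*(-1/99399) = -571/3*727*(-1/99399) = -415117/3*(-1/99399) = 415117/298197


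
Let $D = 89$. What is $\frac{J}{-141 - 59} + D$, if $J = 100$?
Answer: $\frac{177}{2} \approx 88.5$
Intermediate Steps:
$\frac{J}{-141 - 59} + D = \frac{1}{-141 - 59} \cdot 100 + 89 = \frac{1}{-200} \cdot 100 + 89 = \left(- \frac{1}{200}\right) 100 + 89 = - \frac{1}{2} + 89 = \frac{177}{2}$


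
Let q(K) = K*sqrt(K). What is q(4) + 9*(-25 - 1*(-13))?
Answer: -100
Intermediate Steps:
q(K) = K**(3/2)
q(4) + 9*(-25 - 1*(-13)) = 4**(3/2) + 9*(-25 - 1*(-13)) = 8 + 9*(-25 + 13) = 8 + 9*(-12) = 8 - 108 = -100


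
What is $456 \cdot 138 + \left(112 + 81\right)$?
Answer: $63121$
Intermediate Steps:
$456 \cdot 138 + \left(112 + 81\right) = 62928 + 193 = 63121$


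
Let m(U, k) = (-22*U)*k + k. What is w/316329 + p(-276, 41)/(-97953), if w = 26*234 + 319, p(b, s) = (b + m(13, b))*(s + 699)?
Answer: -6115923578527/10328458179 ≈ -592.14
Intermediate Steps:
m(U, k) = k - 22*U*k (m(U, k) = -22*U*k + k = k - 22*U*k)
p(b, s) = -284*b*(699 + s) (p(b, s) = (b + b*(1 - 22*13))*(s + 699) = (b + b*(1 - 286))*(699 + s) = (b + b*(-285))*(699 + s) = (b - 285*b)*(699 + s) = (-284*b)*(699 + s) = -284*b*(699 + s))
w = 6403 (w = 6084 + 319 = 6403)
w/316329 + p(-276, 41)/(-97953) = 6403/316329 + (284*(-276)*(-699 - 1*41))/(-97953) = 6403*(1/316329) + (284*(-276)*(-699 - 41))*(-1/97953) = 6403/316329 + (284*(-276)*(-740))*(-1/97953) = 6403/316329 + 58004160*(-1/97953) = 6403/316329 - 19334720/32651 = -6115923578527/10328458179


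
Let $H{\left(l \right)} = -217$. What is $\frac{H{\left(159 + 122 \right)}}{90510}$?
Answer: $- \frac{31}{12930} \approx -0.0023975$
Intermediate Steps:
$\frac{H{\left(159 + 122 \right)}}{90510} = - \frac{217}{90510} = \left(-217\right) \frac{1}{90510} = - \frac{31}{12930}$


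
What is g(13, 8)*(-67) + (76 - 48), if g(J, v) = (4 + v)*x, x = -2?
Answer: 1636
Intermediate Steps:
g(J, v) = -8 - 2*v (g(J, v) = (4 + v)*(-2) = -8 - 2*v)
g(13, 8)*(-67) + (76 - 48) = (-8 - 2*8)*(-67) + (76 - 48) = (-8 - 16)*(-67) + 28 = -24*(-67) + 28 = 1608 + 28 = 1636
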